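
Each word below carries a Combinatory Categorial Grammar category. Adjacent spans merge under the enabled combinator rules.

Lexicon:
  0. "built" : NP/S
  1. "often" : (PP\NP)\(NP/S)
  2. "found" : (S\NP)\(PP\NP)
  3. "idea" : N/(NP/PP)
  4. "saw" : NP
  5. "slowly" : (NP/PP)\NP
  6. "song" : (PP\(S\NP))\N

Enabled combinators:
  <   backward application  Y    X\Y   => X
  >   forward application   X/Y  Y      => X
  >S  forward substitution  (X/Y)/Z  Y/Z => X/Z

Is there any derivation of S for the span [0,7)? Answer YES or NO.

NP/S (PP\NP)\(NP/S) (S\NP)\(PP\NP) N/(NP/PP) NP (NP/PP)\NP (PP\(S\NP))\N
CKY chart[0,7] = {PP}; S ∉ chart

NO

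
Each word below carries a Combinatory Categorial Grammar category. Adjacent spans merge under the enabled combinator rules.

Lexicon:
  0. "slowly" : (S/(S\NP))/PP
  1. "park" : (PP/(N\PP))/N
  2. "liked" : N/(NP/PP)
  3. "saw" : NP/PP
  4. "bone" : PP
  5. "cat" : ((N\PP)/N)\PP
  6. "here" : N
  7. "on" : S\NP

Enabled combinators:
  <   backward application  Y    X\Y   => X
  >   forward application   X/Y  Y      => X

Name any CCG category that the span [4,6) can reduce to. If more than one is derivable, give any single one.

[0,8] S   >
  [0,7] S/(S\NP)   >
    [0,1] "slowly" : (S/(S\NP))/PP
    [1,7] PP   >
      [1,4] PP/(N\PP)   >
        [1,2] "park" : (PP/(N\PP))/N
        [2,4] N   >
          [2,3] "liked" : N/(NP/PP)
          [3,4] "saw" : NP/PP
      [4,7] N\PP   >
        [4,6] (N\PP)/N   <
          [4,5] "bone" : PP
          [5,6] "cat" : ((N\PP)/N)\PP
        [6,7] "here" : N
  [7,8] "on" : S\NP

(N\PP)/N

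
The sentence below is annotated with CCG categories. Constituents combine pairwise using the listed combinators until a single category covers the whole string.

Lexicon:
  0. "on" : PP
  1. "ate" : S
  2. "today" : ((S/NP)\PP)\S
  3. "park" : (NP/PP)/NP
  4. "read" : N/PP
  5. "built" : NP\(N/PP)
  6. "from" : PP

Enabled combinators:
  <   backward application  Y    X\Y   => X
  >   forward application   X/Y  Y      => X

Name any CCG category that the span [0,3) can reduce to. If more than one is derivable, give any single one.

[0,7] S   >
  [0,3] S/NP   <
    [0,1] "on" : PP
    [1,3] (S/NP)\PP   <
      [1,2] "ate" : S
      [2,3] "today" : ((S/NP)\PP)\S
  [3,7] NP   >
    [3,6] NP/PP   >
      [3,4] "park" : (NP/PP)/NP
      [4,6] NP   <
        [4,5] "read" : N/PP
        [5,6] "built" : NP\(N/PP)
    [6,7] "from" : PP

S/NP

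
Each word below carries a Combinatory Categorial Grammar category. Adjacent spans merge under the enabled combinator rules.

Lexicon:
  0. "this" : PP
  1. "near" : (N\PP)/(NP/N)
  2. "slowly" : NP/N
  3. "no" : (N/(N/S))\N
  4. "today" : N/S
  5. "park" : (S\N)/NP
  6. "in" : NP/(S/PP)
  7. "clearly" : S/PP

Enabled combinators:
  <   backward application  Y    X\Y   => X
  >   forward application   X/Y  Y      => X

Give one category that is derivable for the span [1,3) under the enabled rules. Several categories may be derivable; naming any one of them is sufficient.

[0,8] S   <
  [0,5] N   >
    [0,4] N/(N/S)   <
      [0,3] N   <
        [0,1] "this" : PP
        [1,3] N\PP   >
          [1,2] "near" : (N\PP)/(NP/N)
          [2,3] "slowly" : NP/N
      [3,4] "no" : (N/(N/S))\N
    [4,5] "today" : N/S
  [5,8] S\N   >
    [5,6] "park" : (S\N)/NP
    [6,8] NP   >
      [6,7] "in" : NP/(S/PP)
      [7,8] "clearly" : S/PP

N\PP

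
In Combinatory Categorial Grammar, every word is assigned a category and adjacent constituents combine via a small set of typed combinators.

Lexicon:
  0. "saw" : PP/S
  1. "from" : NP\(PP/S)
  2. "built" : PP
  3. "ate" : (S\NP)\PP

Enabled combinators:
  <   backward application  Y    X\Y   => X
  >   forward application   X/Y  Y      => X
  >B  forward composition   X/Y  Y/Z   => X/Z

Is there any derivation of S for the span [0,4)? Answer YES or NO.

YES

[0,4] S   <
  [0,2] NP   <
    [0,1] "saw" : PP/S
    [1,2] "from" : NP\(PP/S)
  [2,4] S\NP   <
    [2,3] "built" : PP
    [3,4] "ate" : (S\NP)\PP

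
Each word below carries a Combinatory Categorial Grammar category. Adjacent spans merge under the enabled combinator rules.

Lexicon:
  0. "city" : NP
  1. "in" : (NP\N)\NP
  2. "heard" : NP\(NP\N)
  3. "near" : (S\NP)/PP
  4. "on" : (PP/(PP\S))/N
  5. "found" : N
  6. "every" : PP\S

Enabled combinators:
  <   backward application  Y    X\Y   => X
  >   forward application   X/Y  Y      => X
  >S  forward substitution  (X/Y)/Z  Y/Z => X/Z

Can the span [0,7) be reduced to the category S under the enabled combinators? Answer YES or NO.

[0,7] S   <
  [0,3] NP   <
    [0,2] NP\N   <
      [0,1] "city" : NP
      [1,2] "in" : (NP\N)\NP
    [2,3] "heard" : NP\(NP\N)
  [3,7] S\NP   >
    [3,4] "near" : (S\NP)/PP
    [4,7] PP   >
      [4,6] PP/(PP\S)   >
        [4,5] "on" : (PP/(PP\S))/N
        [5,6] "found" : N
      [6,7] "every" : PP\S

YES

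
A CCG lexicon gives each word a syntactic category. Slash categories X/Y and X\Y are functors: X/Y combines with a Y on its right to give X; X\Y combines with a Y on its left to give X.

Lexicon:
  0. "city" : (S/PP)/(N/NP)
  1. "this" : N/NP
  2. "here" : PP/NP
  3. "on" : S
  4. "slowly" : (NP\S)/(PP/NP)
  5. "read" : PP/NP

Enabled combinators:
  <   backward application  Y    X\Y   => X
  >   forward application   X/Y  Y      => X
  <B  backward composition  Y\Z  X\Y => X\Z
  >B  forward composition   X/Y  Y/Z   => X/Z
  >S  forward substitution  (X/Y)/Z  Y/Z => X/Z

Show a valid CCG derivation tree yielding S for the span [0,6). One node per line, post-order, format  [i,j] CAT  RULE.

[0,6] S   >
  [0,2] S/PP   >
    [0,1] "city" : (S/PP)/(N/NP)
    [1,2] "this" : N/NP
  [2,6] PP   >
    [2,3] "here" : PP/NP
    [3,6] NP   <
      [3,4] "on" : S
      [4,6] NP\S   >
        [4,5] "slowly" : (NP\S)/(PP/NP)
        [5,6] "read" : PP/NP

[0,1] (S/PP)/(N/NP)  lex  "city"
[1,2] N/NP  lex  "this"
[0,2] S/PP  >  k=1
[2,3] PP/NP  lex  "here"
[3,4] S  lex  "on"
[4,5] (NP\S)/(PP/NP)  lex  "slowly"
[5,6] PP/NP  lex  "read"
[4,6] NP\S  >  k=5
[3,6] NP  <  k=4
[2,6] PP  >  k=3
[0,6] S  >  k=2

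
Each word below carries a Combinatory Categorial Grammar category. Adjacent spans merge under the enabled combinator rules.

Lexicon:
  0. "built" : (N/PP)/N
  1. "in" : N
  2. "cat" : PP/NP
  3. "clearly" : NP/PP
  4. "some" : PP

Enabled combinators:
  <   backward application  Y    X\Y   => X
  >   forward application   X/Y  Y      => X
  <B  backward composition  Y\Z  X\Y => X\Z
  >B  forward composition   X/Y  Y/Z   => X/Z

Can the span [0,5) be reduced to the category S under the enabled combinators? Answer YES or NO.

NO

(N/PP)/N N PP/NP NP/PP PP
CKY chart[0,5] = {N}; S ∉ chart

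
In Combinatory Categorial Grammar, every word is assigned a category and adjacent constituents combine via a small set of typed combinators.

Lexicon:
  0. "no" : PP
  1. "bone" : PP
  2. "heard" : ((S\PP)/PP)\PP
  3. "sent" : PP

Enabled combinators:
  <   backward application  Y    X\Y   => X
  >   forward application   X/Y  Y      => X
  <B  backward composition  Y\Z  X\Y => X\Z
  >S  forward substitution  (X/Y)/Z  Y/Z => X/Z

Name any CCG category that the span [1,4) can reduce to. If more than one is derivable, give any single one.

S\PP

[0,4] S   <
  [0,1] "no" : PP
  [1,4] S\PP   >
    [1,3] (S\PP)/PP   <
      [1,2] "bone" : PP
      [2,3] "heard" : ((S\PP)/PP)\PP
    [3,4] "sent" : PP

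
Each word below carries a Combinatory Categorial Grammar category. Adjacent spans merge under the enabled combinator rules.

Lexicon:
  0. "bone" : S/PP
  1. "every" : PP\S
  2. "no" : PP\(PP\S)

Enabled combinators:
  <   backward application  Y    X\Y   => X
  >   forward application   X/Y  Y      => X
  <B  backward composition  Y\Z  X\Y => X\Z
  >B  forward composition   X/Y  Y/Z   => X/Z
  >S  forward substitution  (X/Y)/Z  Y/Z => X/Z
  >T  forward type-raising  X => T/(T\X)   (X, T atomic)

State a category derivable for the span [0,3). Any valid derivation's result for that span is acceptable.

S

[0,3] S   >
  [0,1] "bone" : S/PP
  [1,3] PP   <
    [1,2] "every" : PP\S
    [2,3] "no" : PP\(PP\S)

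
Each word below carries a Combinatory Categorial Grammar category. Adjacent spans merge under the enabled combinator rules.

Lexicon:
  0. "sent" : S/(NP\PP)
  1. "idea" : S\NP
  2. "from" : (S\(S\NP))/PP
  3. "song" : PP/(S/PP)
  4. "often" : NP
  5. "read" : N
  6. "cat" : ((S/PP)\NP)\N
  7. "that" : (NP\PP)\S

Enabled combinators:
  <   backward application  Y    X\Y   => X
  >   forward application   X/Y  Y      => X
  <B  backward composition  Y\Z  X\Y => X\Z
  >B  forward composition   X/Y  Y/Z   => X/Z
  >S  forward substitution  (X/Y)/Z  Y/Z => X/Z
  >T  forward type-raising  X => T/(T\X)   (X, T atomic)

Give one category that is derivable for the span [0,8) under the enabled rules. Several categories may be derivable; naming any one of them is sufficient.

S

[0,8] S   >
  [0,1] "sent" : S/(NP\PP)
  [1,8] NP\PP   <
    [1,7] S   <
      [1,2] "idea" : S\NP
      [2,7] S\(S\NP)   >
        [2,3] "from" : (S\(S\NP))/PP
        [3,7] PP   >
          [3,4] "song" : PP/(S/PP)
          [4,7] S/PP   <
            [4,5] "often" : NP
            [5,7] (S/PP)\NP   <
              [5,6] "read" : N
              [6,7] "cat" : ((S/PP)\NP)\N
    [7,8] "that" : (NP\PP)\S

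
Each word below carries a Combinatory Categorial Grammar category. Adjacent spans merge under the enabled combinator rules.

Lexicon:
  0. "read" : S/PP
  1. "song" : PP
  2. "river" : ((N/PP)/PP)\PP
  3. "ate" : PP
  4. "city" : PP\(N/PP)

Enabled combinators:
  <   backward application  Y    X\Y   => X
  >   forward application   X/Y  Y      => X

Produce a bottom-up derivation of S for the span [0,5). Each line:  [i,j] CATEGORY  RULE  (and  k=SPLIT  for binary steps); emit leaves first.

[0,1] S/PP  lex  "read"
[1,2] PP  lex  "song"
[2,3] ((N/PP)/PP)\PP  lex  "river"
[1,3] (N/PP)/PP  <  k=2
[3,4] PP  lex  "ate"
[1,4] N/PP  >  k=3
[4,5] PP\(N/PP)  lex  "city"
[1,5] PP  <  k=4
[0,5] S  >  k=1

[0,5] S   >
  [0,1] "read" : S/PP
  [1,5] PP   <
    [1,4] N/PP   >
      [1,3] (N/PP)/PP   <
        [1,2] "song" : PP
        [2,3] "river" : ((N/PP)/PP)\PP
      [3,4] "ate" : PP
    [4,5] "city" : PP\(N/PP)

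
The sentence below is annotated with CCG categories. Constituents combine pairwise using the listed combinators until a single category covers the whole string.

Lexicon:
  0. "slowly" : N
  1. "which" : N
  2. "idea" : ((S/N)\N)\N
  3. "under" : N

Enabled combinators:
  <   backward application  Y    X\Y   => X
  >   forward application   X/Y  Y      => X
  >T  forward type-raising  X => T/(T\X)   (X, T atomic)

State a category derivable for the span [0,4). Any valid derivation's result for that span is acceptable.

[0,4] S   >
  [0,3] S/N   <
    [0,1] "slowly" : N
    [1,3] (S/N)\N   <
      [1,2] "which" : N
      [2,3] "idea" : ((S/N)\N)\N
  [3,4] "under" : N

S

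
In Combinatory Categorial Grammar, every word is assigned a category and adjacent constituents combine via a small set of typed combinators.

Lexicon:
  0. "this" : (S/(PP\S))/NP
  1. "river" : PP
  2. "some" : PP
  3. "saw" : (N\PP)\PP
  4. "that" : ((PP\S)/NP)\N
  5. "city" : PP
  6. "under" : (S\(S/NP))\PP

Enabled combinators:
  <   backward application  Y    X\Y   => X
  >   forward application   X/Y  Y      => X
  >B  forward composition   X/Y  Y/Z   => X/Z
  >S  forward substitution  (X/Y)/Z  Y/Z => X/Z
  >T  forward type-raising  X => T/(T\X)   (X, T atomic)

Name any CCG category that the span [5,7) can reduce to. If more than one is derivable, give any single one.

[0,7] S   <
  [0,5] S/NP   >S
    [0,1] "this" : (S/(PP\S))/NP
    [1,5] (PP\S)/NP   <
      [1,4] N   >
        [1,2] N/(N\PP)   >T
          [1,2] "river" : PP
        [2,4] N\PP   <
          [2,3] "some" : PP
          [3,4] "saw" : (N\PP)\PP
      [4,5] "that" : ((PP\S)/NP)\N
  [5,7] S\(S/NP)   <
    [5,6] "city" : PP
    [6,7] "under" : (S\(S/NP))\PP

S\(S/NP)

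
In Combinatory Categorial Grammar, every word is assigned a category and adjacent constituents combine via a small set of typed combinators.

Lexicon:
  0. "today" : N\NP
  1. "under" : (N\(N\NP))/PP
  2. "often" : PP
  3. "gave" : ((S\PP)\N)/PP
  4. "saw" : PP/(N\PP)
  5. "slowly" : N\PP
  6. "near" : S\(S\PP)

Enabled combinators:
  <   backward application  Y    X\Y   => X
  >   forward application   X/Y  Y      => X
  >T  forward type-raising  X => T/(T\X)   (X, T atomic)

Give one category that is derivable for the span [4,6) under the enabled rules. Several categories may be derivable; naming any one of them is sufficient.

[0,7] S   <
  [0,6] S\PP   <
    [0,3] N   <
      [0,1] "today" : N\NP
      [1,3] N\(N\NP)   >
        [1,2] "under" : (N\(N\NP))/PP
        [2,3] "often" : PP
    [3,6] (S\PP)\N   >
      [3,4] "gave" : ((S\PP)\N)/PP
      [4,6] PP   >
        [4,5] "saw" : PP/(N\PP)
        [5,6] "slowly" : N\PP
  [6,7] "near" : S\(S\PP)

PP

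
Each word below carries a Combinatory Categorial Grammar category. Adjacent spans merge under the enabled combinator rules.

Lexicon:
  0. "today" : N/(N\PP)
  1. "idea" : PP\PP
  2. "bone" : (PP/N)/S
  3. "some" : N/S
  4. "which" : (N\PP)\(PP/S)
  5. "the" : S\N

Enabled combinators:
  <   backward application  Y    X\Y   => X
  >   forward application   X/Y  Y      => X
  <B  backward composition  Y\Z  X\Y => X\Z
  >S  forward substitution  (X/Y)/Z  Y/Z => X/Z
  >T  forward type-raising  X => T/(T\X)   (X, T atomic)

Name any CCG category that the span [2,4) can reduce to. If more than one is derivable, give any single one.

[0,6] S   <
  [0,5] N   >
    [0,1] "today" : N/(N\PP)
    [1,5] N\PP   <B
      [1,2] "idea" : PP\PP
      [2,5] N\PP   <
        [2,4] PP/S   >S
          [2,3] "bone" : (PP/N)/S
          [3,4] "some" : N/S
        [4,5] "which" : (N\PP)\(PP/S)
  [5,6] "the" : S\N

PP/S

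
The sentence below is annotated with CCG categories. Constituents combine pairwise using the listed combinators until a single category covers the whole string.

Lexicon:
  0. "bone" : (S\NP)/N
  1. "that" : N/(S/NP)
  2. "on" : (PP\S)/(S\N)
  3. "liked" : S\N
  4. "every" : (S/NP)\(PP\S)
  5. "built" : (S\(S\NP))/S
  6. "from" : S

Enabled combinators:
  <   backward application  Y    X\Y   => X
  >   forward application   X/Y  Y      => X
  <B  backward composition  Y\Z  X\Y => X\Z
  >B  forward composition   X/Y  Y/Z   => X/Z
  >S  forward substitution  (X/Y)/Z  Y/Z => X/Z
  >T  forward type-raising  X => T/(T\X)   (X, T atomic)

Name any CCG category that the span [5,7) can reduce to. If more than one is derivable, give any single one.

S\(S\NP)

[0,7] S   <
  [0,5] S\NP   >
    [0,1] "bone" : (S\NP)/N
    [1,5] N   >
      [1,2] "that" : N/(S/NP)
      [2,5] S/NP   <
        [2,4] PP\S   >
          [2,3] "on" : (PP\S)/(S\N)
          [3,4] "liked" : S\N
        [4,5] "every" : (S/NP)\(PP\S)
  [5,7] S\(S\NP)   >
    [5,6] "built" : (S\(S\NP))/S
    [6,7] "from" : S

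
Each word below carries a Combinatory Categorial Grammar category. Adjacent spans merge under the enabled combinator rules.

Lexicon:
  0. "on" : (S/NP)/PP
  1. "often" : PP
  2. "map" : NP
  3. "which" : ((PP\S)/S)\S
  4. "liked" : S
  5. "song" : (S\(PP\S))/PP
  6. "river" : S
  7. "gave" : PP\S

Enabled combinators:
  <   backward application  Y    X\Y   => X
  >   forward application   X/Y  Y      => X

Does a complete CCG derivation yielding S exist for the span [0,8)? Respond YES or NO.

[0,8] S   <
  [0,5] PP\S   >
    [0,4] (PP\S)/S   <
      [0,3] S   >
        [0,2] S/NP   >
          [0,1] "on" : (S/NP)/PP
          [1,2] "often" : PP
        [2,3] "map" : NP
      [3,4] "which" : ((PP\S)/S)\S
    [4,5] "liked" : S
  [5,8] S\(PP\S)   >
    [5,6] "song" : (S\(PP\S))/PP
    [6,8] PP   <
      [6,7] "river" : S
      [7,8] "gave" : PP\S

YES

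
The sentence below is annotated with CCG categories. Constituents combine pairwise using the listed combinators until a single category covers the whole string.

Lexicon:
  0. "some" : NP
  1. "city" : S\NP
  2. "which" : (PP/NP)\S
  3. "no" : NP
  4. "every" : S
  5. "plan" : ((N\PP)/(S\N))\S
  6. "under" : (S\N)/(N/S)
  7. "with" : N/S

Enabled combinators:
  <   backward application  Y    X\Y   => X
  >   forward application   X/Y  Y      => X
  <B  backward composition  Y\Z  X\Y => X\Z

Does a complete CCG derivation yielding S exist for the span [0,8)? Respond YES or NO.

NP S\NP (PP/NP)\S NP S ((N\PP)/(S\N))\S (S\N)/(N/S) N/S
CKY chart[0,8] = {N}; S ∉ chart

NO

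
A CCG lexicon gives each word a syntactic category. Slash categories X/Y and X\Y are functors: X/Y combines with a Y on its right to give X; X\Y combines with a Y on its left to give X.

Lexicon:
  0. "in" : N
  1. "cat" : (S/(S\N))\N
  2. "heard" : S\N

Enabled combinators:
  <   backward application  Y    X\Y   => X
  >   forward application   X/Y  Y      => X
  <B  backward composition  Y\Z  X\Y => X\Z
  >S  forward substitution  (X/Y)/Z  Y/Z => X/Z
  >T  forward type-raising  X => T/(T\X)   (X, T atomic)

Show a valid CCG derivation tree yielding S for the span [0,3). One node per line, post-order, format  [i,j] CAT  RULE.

[0,3] S   >
  [0,2] S/(S\N)   <
    [0,1] "in" : N
    [1,2] "cat" : (S/(S\N))\N
  [2,3] "heard" : S\N

[0,1] N  lex  "in"
[1,2] (S/(S\N))\N  lex  "cat"
[0,2] S/(S\N)  <  k=1
[2,3] S\N  lex  "heard"
[0,3] S  >  k=2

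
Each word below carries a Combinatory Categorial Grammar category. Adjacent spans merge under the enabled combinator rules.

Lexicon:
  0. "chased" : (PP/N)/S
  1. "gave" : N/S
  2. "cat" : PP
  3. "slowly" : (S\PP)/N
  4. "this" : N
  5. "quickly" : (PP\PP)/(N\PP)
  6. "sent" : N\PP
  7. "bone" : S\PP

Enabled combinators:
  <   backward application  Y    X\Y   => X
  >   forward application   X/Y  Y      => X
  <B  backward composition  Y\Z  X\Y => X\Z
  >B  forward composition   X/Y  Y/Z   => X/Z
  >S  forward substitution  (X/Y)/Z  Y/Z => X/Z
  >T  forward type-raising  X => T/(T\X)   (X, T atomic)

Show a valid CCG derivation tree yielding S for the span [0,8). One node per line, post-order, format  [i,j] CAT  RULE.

[0,1] (PP/N)/S  lex  "chased"
[1,2] N/S  lex  "gave"
[0,2] PP/S  >S  k=1
[2,3] PP  lex  "cat"
[3,4] (S\PP)/N  lex  "slowly"
[4,5] N  lex  "this"
[3,5] S\PP  >  k=4
[2,5] S  <  k=3
[0,5] PP  >  k=2
[5,6] (PP\PP)/(N\PP)  lex  "quickly"
[6,7] N\PP  lex  "sent"
[5,7] PP\PP  >  k=6
[7,8] S\PP  lex  "bone"
[5,8] S\PP  <B  k=7
[0,8] S  <  k=5

[0,8] S   <
  [0,5] PP   >
    [0,2] PP/S   >S
      [0,1] "chased" : (PP/N)/S
      [1,2] "gave" : N/S
    [2,5] S   <
      [2,3] "cat" : PP
      [3,5] S\PP   >
        [3,4] "slowly" : (S\PP)/N
        [4,5] "this" : N
  [5,8] S\PP   <B
    [5,7] PP\PP   >
      [5,6] "quickly" : (PP\PP)/(N\PP)
      [6,7] "sent" : N\PP
    [7,8] "bone" : S\PP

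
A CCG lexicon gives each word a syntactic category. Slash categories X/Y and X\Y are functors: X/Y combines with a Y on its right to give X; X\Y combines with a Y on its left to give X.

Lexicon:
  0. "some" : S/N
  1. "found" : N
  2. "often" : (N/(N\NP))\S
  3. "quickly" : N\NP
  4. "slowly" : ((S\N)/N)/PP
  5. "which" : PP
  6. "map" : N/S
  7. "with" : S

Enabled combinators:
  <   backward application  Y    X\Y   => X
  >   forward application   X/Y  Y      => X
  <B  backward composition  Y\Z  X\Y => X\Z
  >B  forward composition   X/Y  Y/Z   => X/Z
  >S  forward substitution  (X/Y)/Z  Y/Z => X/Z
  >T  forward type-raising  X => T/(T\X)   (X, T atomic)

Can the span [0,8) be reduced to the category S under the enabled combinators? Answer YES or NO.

YES

[0,8] S   <
  [0,4] N   >
    [0,3] N/(N\NP)   <
      [0,2] S   >
        [0,1] "some" : S/N
        [1,2] "found" : N
      [2,3] "often" : (N/(N\NP))\S
    [3,4] "quickly" : N\NP
  [4,8] S\N   >
    [4,6] (S\N)/N   >
      [4,5] "slowly" : ((S\N)/N)/PP
      [5,6] "which" : PP
    [6,8] N   >
      [6,7] "map" : N/S
      [7,8] "with" : S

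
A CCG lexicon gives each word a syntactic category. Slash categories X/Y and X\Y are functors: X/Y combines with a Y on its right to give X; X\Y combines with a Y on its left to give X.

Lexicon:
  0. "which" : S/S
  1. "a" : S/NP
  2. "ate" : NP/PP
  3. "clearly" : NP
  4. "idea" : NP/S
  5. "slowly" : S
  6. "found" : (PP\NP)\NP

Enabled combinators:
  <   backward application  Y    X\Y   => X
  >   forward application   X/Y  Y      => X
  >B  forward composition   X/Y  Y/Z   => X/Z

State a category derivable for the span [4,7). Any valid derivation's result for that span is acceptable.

[0,7] S   >
  [0,2] S/NP   >B
    [0,1] "which" : S/S
    [1,2] "a" : S/NP
  [2,7] NP   >
    [2,3] "ate" : NP/PP
    [3,7] PP   <
      [3,4] "clearly" : NP
      [4,7] PP\NP   <
        [4,6] NP   >
          [4,5] "idea" : NP/S
          [5,6] "slowly" : S
        [6,7] "found" : (PP\NP)\NP

PP\NP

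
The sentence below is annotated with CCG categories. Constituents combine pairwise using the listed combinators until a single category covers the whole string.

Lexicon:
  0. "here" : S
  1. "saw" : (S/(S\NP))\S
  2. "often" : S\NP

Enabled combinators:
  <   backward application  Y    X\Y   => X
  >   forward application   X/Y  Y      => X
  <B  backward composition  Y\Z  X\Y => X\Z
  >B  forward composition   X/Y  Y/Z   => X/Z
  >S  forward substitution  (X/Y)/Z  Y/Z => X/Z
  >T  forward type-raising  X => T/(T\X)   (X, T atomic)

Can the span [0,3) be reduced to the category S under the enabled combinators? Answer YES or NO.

YES

[0,3] S   >
  [0,2] S/(S\NP)   <
    [0,1] "here" : S
    [1,2] "saw" : (S/(S\NP))\S
  [2,3] "often" : S\NP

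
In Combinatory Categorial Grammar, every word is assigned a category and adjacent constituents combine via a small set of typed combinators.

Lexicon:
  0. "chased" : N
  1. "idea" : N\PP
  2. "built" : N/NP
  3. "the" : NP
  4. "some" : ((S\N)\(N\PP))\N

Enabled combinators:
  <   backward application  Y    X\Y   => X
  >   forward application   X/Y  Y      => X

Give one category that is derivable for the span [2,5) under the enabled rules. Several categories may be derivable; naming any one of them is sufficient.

[0,5] S   <
  [0,1] "chased" : N
  [1,5] S\N   <
    [1,2] "idea" : N\PP
    [2,5] (S\N)\(N\PP)   <
      [2,4] N   >
        [2,3] "built" : N/NP
        [3,4] "the" : NP
      [4,5] "some" : ((S\N)\(N\PP))\N

(S\N)\(N\PP)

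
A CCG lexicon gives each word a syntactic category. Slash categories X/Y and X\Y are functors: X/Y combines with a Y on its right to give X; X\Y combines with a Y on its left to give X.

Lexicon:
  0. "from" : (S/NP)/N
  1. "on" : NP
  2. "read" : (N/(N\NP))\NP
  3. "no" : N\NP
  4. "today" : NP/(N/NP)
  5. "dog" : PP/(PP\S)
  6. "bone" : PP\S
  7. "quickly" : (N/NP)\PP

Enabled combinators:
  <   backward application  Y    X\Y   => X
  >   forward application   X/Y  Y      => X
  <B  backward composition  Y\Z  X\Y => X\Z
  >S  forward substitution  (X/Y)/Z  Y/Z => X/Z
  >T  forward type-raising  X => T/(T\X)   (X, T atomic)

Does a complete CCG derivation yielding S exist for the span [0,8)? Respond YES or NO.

[0,8] S   >
  [0,4] S/NP   >
    [0,1] "from" : (S/NP)/N
    [1,4] N   >
      [1,3] N/(N\NP)   <
        [1,2] "on" : NP
        [2,3] "read" : (N/(N\NP))\NP
      [3,4] "no" : N\NP
  [4,8] NP   >
    [4,5] "today" : NP/(N/NP)
    [5,8] N/NP   <
      [5,7] PP   >
        [5,6] "dog" : PP/(PP\S)
        [6,7] "bone" : PP\S
      [7,8] "quickly" : (N/NP)\PP

YES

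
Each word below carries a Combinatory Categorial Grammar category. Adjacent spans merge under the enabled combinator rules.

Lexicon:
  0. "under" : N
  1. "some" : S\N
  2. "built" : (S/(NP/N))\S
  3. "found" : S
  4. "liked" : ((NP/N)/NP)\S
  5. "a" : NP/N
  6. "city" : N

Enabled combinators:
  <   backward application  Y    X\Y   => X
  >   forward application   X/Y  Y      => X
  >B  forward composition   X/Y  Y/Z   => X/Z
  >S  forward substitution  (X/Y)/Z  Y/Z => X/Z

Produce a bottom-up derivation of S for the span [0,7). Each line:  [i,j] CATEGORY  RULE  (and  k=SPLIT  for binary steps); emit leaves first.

[0,7] S   >
  [0,3] S/(NP/N)   <
    [0,2] S   <
      [0,1] "under" : N
      [1,2] "some" : S\N
    [2,3] "built" : (S/(NP/N))\S
  [3,7] NP/N   >
    [3,5] (NP/N)/NP   <
      [3,4] "found" : S
      [4,5] "liked" : ((NP/N)/NP)\S
    [5,7] NP   >
      [5,6] "a" : NP/N
      [6,7] "city" : N

[0,1] N  lex  "under"
[1,2] S\N  lex  "some"
[0,2] S  <  k=1
[2,3] (S/(NP/N))\S  lex  "built"
[0,3] S/(NP/N)  <  k=2
[3,4] S  lex  "found"
[4,5] ((NP/N)/NP)\S  lex  "liked"
[3,5] (NP/N)/NP  <  k=4
[5,6] NP/N  lex  "a"
[6,7] N  lex  "city"
[5,7] NP  >  k=6
[3,7] NP/N  >  k=5
[0,7] S  >  k=3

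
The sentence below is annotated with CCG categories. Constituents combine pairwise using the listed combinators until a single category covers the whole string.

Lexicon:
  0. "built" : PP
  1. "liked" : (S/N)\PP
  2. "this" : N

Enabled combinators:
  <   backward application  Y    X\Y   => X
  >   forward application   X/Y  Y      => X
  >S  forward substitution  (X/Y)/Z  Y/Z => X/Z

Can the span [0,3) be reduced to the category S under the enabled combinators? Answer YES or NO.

[0,3] S   >
  [0,2] S/N   <
    [0,1] "built" : PP
    [1,2] "liked" : (S/N)\PP
  [2,3] "this" : N

YES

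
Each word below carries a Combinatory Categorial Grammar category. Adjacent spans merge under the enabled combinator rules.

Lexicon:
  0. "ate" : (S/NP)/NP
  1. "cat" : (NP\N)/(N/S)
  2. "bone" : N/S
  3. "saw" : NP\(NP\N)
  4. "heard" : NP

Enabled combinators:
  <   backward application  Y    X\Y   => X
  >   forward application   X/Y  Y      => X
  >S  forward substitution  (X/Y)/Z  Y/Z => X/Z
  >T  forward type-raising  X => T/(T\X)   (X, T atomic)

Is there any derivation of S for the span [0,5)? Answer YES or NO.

[0,5] S   >
  [0,4] S/NP   >
    [0,1] "ate" : (S/NP)/NP
    [1,4] NP   <
      [1,3] NP\N   >
        [1,2] "cat" : (NP\N)/(N/S)
        [2,3] "bone" : N/S
      [3,4] "saw" : NP\(NP\N)
  [4,5] "heard" : NP

YES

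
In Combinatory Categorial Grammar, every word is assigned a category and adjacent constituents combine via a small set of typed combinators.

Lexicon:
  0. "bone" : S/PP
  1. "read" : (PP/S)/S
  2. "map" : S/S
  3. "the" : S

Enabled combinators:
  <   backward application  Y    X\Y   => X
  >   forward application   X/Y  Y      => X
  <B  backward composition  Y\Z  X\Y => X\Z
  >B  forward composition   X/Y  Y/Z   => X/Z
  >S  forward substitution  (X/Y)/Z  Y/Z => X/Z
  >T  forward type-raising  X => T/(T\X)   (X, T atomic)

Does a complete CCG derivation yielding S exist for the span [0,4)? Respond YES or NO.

[0,4] S   >
  [0,1] "bone" : S/PP
  [1,4] PP   >
    [1,3] PP/S   >S
      [1,2] "read" : (PP/S)/S
      [2,3] "map" : S/S
    [3,4] "the" : S

YES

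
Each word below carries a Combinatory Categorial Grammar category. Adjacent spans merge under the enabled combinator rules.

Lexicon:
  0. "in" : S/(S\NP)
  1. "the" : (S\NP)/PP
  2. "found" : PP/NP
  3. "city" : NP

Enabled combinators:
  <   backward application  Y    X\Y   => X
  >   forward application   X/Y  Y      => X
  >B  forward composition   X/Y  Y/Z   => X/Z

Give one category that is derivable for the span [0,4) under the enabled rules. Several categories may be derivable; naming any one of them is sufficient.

[0,4] S   >
  [0,2] S/PP   >B
    [0,1] "in" : S/(S\NP)
    [1,2] "the" : (S\NP)/PP
  [2,4] PP   >
    [2,3] "found" : PP/NP
    [3,4] "city" : NP

S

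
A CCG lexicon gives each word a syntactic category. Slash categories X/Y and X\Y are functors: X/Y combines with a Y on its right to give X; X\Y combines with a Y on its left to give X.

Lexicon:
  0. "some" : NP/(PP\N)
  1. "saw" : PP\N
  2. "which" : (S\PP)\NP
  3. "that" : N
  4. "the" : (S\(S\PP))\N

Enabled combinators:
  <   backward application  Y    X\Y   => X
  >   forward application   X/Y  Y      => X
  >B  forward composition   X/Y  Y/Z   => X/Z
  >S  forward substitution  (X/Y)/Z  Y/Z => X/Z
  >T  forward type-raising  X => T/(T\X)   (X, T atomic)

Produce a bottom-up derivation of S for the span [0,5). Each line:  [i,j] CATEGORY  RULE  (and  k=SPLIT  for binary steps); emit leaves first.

[0,1] NP/(PP\N)  lex  "some"
[1,2] PP\N  lex  "saw"
[0,2] NP  >  k=1
[2,3] (S\PP)\NP  lex  "which"
[0,3] S\PP  <  k=2
[3,4] N  lex  "that"
[4,5] (S\(S\PP))\N  lex  "the"
[3,5] S\(S\PP)  <  k=4
[0,5] S  <  k=3

[0,5] S   <
  [0,3] S\PP   <
    [0,2] NP   >
      [0,1] "some" : NP/(PP\N)
      [1,2] "saw" : PP\N
    [2,3] "which" : (S\PP)\NP
  [3,5] S\(S\PP)   <
    [3,4] "that" : N
    [4,5] "the" : (S\(S\PP))\N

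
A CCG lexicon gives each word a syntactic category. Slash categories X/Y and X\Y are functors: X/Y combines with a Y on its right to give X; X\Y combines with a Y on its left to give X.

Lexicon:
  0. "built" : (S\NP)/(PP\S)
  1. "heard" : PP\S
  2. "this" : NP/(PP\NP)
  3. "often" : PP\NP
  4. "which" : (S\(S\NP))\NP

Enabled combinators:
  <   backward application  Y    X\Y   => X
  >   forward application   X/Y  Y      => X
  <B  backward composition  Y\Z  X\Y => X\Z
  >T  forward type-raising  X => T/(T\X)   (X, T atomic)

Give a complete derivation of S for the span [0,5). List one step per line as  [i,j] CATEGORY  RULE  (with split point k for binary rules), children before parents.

[0,1] (S\NP)/(PP\S)  lex  "built"
[1,2] PP\S  lex  "heard"
[0,2] S\NP  >  k=1
[2,3] NP/(PP\NP)  lex  "this"
[3,4] PP\NP  lex  "often"
[2,4] NP  >  k=3
[4,5] (S\(S\NP))\NP  lex  "which"
[2,5] S\(S\NP)  <  k=4
[0,5] S  <  k=2

[0,5] S   <
  [0,2] S\NP   >
    [0,1] "built" : (S\NP)/(PP\S)
    [1,2] "heard" : PP\S
  [2,5] S\(S\NP)   <
    [2,4] NP   >
      [2,3] "this" : NP/(PP\NP)
      [3,4] "often" : PP\NP
    [4,5] "which" : (S\(S\NP))\NP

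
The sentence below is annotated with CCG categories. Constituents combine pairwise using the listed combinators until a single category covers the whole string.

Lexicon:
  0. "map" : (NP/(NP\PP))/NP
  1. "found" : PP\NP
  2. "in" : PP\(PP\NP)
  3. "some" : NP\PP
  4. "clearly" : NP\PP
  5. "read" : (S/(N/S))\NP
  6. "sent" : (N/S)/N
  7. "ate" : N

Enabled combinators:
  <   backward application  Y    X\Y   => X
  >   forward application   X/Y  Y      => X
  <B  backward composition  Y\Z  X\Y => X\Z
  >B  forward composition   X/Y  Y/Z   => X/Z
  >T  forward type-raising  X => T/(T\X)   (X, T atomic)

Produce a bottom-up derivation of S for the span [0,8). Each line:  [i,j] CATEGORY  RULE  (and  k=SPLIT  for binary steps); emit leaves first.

[0,8] S   >
  [0,6] S/(N/S)   <
    [0,5] NP   >
      [0,4] NP/(NP\PP)   >
        [0,1] "map" : (NP/(NP\PP))/NP
        [1,4] NP   <
          [1,3] PP   <
            [1,2] "found" : PP\NP
            [2,3] "in" : PP\(PP\NP)
          [3,4] "some" : NP\PP
      [4,5] "clearly" : NP\PP
    [5,6] "read" : (S/(N/S))\NP
  [6,8] N/S   >
    [6,7] "sent" : (N/S)/N
    [7,8] "ate" : N

[0,1] (NP/(NP\PP))/NP  lex  "map"
[1,2] PP\NP  lex  "found"
[2,3] PP\(PP\NP)  lex  "in"
[1,3] PP  <  k=2
[3,4] NP\PP  lex  "some"
[1,4] NP  <  k=3
[0,4] NP/(NP\PP)  >  k=1
[4,5] NP\PP  lex  "clearly"
[0,5] NP  >  k=4
[5,6] (S/(N/S))\NP  lex  "read"
[0,6] S/(N/S)  <  k=5
[6,7] (N/S)/N  lex  "sent"
[7,8] N  lex  "ate"
[6,8] N/S  >  k=7
[0,8] S  >  k=6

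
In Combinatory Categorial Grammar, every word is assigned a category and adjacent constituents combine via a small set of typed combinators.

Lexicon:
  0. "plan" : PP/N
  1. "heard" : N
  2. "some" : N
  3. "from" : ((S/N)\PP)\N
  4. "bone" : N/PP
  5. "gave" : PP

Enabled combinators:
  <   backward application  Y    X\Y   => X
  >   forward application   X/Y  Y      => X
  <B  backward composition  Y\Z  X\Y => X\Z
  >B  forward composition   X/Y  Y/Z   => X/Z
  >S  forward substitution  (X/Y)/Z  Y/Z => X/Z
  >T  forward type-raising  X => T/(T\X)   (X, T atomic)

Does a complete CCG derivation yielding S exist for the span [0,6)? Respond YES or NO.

[0,6] S   >
  [0,4] S/N   <
    [0,2] PP   >
      [0,1] "plan" : PP/N
      [1,2] "heard" : N
    [2,4] (S/N)\PP   <
      [2,3] "some" : N
      [3,4] "from" : ((S/N)\PP)\N
  [4,6] N   >
    [4,5] "bone" : N/PP
    [5,6] "gave" : PP

YES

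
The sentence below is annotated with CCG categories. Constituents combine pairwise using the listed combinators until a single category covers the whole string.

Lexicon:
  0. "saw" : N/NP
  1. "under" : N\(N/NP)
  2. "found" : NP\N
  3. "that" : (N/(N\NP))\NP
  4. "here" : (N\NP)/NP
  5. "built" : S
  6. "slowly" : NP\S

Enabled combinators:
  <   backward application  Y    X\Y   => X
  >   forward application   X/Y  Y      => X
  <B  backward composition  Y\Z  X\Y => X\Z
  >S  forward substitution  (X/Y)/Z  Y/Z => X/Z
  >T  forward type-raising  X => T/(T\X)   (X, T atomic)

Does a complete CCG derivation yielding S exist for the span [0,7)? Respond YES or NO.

NO

N/NP N\(N/NP) NP\N (N/(N\NP))\NP (N\NP)/NP S NP\S
CKY chart[0,7] = {N, N/(N\N), NP/(NP\N), PP/(PP\N), S/(S\N)}; S ∉ chart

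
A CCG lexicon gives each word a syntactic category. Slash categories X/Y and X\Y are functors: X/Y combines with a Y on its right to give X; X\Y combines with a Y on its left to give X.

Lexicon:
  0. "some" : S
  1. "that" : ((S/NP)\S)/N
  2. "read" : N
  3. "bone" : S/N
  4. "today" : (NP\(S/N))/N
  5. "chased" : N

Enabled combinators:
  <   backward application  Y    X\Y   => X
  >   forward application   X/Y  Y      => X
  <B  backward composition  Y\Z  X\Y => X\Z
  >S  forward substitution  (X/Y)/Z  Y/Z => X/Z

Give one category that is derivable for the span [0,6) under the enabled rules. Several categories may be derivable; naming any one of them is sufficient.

S

[0,6] S   >
  [0,3] S/NP   <
    [0,1] "some" : S
    [1,3] (S/NP)\S   >
      [1,2] "that" : ((S/NP)\S)/N
      [2,3] "read" : N
  [3,6] NP   <
    [3,4] "bone" : S/N
    [4,6] NP\(S/N)   >
      [4,5] "today" : (NP\(S/N))/N
      [5,6] "chased" : N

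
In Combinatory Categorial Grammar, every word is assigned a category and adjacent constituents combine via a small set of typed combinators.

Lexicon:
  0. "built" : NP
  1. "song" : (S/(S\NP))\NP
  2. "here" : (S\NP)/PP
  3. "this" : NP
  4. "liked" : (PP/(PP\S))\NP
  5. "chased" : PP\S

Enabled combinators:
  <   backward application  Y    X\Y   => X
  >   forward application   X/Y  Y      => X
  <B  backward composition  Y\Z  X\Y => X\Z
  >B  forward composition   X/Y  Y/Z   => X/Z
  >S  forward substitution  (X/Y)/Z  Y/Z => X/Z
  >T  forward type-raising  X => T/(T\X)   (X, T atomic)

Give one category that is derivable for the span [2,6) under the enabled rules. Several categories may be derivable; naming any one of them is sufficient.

S\NP

[0,6] S   >
  [0,2] S/(S\NP)   <
    [0,1] "built" : NP
    [1,2] "song" : (S/(S\NP))\NP
  [2,6] S\NP   >
    [2,3] "here" : (S\NP)/PP
    [3,6] PP   >
      [3,5] PP/(PP\S)   <
        [3,4] "this" : NP
        [4,5] "liked" : (PP/(PP\S))\NP
      [5,6] "chased" : PP\S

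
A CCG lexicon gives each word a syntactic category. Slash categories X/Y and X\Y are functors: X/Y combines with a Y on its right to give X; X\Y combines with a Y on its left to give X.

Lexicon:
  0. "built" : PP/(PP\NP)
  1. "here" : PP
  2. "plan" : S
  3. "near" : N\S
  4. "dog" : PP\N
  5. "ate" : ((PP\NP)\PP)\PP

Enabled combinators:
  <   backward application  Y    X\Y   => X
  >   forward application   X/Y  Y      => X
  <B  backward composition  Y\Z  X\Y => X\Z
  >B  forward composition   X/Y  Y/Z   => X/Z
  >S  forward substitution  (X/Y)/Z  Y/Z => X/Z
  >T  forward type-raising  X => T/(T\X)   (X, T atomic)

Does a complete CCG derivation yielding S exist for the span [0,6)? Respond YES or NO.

NO

PP/(PP\NP) PP S N\S PP\N ((PP\NP)\PP)\PP
CKY chart[0,6] = {N/(N\PP), NP/(NP\PP), PP, PP/(PP\PP), S/(S\PP)}; S ∉ chart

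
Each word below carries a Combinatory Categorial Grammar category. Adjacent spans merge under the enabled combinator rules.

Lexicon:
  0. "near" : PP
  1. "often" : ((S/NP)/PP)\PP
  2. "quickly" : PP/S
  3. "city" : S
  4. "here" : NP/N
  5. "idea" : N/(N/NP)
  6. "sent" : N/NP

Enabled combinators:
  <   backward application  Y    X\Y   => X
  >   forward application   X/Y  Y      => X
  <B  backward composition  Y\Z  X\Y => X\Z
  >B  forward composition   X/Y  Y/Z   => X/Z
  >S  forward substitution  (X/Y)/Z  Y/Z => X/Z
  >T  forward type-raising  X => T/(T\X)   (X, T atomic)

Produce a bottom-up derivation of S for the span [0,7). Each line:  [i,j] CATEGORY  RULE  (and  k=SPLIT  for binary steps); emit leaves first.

[0,1] PP  lex  "near"
[1,2] ((S/NP)/PP)\PP  lex  "often"
[0,2] (S/NP)/PP  <  k=1
[2,3] PP/S  lex  "quickly"
[3,4] S  lex  "city"
[2,4] PP  >  k=3
[0,4] S/NP  >  k=2
[4,5] NP/N  lex  "here"
[5,6] N/(N/NP)  lex  "idea"
[6,7] N/NP  lex  "sent"
[5,7] N  >  k=6
[4,7] NP  >  k=5
[0,7] S  >  k=4

[0,7] S   >
  [0,4] S/NP   >
    [0,2] (S/NP)/PP   <
      [0,1] "near" : PP
      [1,2] "often" : ((S/NP)/PP)\PP
    [2,4] PP   >
      [2,3] "quickly" : PP/S
      [3,4] "city" : S
  [4,7] NP   >
    [4,5] "here" : NP/N
    [5,7] N   >
      [5,6] "idea" : N/(N/NP)
      [6,7] "sent" : N/NP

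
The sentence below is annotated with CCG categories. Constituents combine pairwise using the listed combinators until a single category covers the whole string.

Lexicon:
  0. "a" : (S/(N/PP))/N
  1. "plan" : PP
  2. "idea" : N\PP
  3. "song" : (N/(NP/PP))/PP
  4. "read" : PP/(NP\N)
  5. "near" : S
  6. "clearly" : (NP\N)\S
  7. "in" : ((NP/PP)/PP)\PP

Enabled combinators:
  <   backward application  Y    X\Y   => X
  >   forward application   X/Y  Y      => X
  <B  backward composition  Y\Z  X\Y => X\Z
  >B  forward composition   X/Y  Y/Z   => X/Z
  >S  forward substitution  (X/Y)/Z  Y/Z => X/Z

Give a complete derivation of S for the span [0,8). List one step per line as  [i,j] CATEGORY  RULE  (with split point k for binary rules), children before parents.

[0,1] (S/(N/PP))/N  lex  "a"
[1,2] PP  lex  "plan"
[2,3] N\PP  lex  "idea"
[1,3] N  <  k=2
[0,3] S/(N/PP)  >  k=1
[3,4] (N/(NP/PP))/PP  lex  "song"
[4,5] PP/(NP\N)  lex  "read"
[5,6] S  lex  "near"
[6,7] (NP\N)\S  lex  "clearly"
[5,7] NP\N  <  k=6
[4,7] PP  >  k=5
[7,8] ((NP/PP)/PP)\PP  lex  "in"
[4,8] (NP/PP)/PP  <  k=7
[3,8] N/PP  >S  k=4
[0,8] S  >  k=3

[0,8] S   >
  [0,3] S/(N/PP)   >
    [0,1] "a" : (S/(N/PP))/N
    [1,3] N   <
      [1,2] "plan" : PP
      [2,3] "idea" : N\PP
  [3,8] N/PP   >S
    [3,4] "song" : (N/(NP/PP))/PP
    [4,8] (NP/PP)/PP   <
      [4,7] PP   >
        [4,5] "read" : PP/(NP\N)
        [5,7] NP\N   <
          [5,6] "near" : S
          [6,7] "clearly" : (NP\N)\S
      [7,8] "in" : ((NP/PP)/PP)\PP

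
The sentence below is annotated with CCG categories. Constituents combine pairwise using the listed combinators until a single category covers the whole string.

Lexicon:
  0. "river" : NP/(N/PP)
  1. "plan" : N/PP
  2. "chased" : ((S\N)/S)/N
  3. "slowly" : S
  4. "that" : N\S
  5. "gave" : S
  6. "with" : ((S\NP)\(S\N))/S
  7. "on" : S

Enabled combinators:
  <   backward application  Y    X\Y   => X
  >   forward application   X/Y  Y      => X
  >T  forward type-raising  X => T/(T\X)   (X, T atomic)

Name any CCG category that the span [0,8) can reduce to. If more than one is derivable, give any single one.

[0,8] S   <
  [0,2] NP   >
    [0,1] "river" : NP/(N/PP)
    [1,2] "plan" : N/PP
  [2,8] S\NP   <
    [2,6] S\N   >
      [2,5] (S\N)/S   >
        [2,3] "chased" : ((S\N)/S)/N
        [3,5] N   <
          [3,4] "slowly" : S
          [4,5] "that" : N\S
      [5,6] "gave" : S
    [6,8] (S\NP)\(S\N)   >
      [6,7] "with" : ((S\NP)\(S\N))/S
      [7,8] "on" : S

S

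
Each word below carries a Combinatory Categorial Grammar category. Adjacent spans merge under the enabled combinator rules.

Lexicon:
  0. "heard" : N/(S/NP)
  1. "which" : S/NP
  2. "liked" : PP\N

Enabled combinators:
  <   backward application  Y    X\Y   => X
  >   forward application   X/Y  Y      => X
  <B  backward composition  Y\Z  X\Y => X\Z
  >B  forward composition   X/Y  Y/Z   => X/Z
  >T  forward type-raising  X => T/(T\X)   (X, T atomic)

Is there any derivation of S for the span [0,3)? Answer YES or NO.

NO

N/(S/NP) S/NP PP\N
CKY chart[0,3] = {N/(N\PP), NP/(NP\PP), PP, PP/(PP\PP), S/(S\PP)}; S ∉ chart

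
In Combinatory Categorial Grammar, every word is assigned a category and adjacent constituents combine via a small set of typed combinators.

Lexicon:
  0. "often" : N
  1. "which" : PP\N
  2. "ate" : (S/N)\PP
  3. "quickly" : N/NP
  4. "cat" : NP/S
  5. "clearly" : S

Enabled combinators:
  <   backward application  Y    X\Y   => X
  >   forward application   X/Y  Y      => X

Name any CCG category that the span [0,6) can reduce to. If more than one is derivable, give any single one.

S

[0,6] S   >
  [0,3] S/N   <
    [0,2] PP   <
      [0,1] "often" : N
      [1,2] "which" : PP\N
    [2,3] "ate" : (S/N)\PP
  [3,6] N   >
    [3,4] "quickly" : N/NP
    [4,6] NP   >
      [4,5] "cat" : NP/S
      [5,6] "clearly" : S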